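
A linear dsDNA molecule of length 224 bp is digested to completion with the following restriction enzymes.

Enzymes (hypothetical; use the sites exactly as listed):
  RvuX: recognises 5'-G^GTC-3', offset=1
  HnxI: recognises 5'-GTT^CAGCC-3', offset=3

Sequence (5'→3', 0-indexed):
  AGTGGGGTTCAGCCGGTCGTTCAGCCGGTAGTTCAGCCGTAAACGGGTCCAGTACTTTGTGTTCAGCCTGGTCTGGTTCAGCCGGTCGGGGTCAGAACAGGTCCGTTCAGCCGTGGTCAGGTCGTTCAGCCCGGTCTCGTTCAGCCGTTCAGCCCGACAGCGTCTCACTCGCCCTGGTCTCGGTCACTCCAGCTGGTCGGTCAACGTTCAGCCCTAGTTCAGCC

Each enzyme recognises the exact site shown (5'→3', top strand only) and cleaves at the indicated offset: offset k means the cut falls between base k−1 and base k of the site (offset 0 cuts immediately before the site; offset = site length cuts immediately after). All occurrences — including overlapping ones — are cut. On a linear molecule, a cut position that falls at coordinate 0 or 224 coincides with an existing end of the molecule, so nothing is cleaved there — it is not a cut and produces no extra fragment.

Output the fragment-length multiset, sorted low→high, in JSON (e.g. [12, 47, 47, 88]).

Per-enzyme occurrences:
  RvuX GGTC/1: at [14, 45, 69, 83, 89, 99, 114, 119, 132, 175, 181, 194, 198] ⇒ [15, 46, 70, 84, 90, 100, 115, 120, 133, 176, 182, 195, 199]
  HnxI GTTCAGCC/3: at [6, 18, 30, 60, 75, 104, 123, 138, 146, 205, 216] ⇒ [9, 21, 33, 63, 78, 107, 126, 141, 149, 208, 219]

All cut coordinates (distinct, sorted): [9, 15, 21, 33, 46, 63, 70, 78, 84, 90, 100, 107, 115, 120, 126, 133, 141, 149, 176, 182, 195, 199, 208, 219]

Fragments:
  [0,9): 9 bp
  [9,15): 6 bp
  [15,21): 6 bp
  [21,33): 12 bp
  [33,46): 13 bp
  [46,63): 17 bp
  [63,70): 7 bp
  [70,78): 8 bp
  [78,84): 6 bp
  [84,90): 6 bp
  [90,100): 10 bp
  [100,107): 7 bp
  [107,115): 8 bp
  [115,120): 5 bp
  [120,126): 6 bp
  [126,133): 7 bp
  [133,141): 8 bp
  [141,149): 8 bp
  [149,176): 27 bp
  [176,182): 6 bp
  [182,195): 13 bp
  [195,199): 4 bp
  [199,208): 9 bp
  [208,219): 11 bp
  [219,224): 5 bp

[4,5,5,6,6,6,6,6,6,7,7,7,8,8,8,8,9,9,10,11,12,13,13,17,27]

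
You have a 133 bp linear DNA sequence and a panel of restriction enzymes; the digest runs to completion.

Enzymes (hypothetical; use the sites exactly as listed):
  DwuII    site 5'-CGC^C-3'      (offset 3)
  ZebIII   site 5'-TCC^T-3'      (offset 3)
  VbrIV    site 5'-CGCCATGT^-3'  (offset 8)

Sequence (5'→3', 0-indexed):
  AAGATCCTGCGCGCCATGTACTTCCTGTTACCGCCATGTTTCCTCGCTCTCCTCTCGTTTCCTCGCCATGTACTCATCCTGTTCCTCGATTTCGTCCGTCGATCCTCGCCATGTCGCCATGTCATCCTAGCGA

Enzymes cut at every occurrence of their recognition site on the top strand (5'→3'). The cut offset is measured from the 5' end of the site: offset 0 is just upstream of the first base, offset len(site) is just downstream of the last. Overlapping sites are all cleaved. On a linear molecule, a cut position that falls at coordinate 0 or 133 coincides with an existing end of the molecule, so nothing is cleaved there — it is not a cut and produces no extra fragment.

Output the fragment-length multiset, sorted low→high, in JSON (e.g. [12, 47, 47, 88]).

[3,4,4,4,5,5,5,5,5,5,6,6,6,7,7,8,9,9,10,20]

Per-enzyme occurrences:
  DwuII (CGCC, off=3): starts [11, 31, 63, 106, 114] → cuts [14, 34, 66, 109, 117]
  ZebIII (TCCT, off=3): starts [4, 22, 40, 49, 59, 76, 82, 102, 124] → cuts [7, 25, 43, 52, 62, 79, 85, 105, 127]
  VbrIV (CGCCATGT, off=8): starts [11, 31, 63, 106, 114] → cuts [19, 39, 71, 114, 122]

Pooled cuts: [7, 14, 19, 25, 34, 39, 43, 52, 62, 66, 71, 79, 85, 105, 109, 114, 117, 122, 127]

Fragment lengths:
  [0,7): 7 bp
  [7,14): 7 bp
  [14,19): 5 bp
  [19,25): 6 bp
  [25,34): 9 bp
  [34,39): 5 bp
  [39,43): 4 bp
  [43,52): 9 bp
  [52,62): 10 bp
  [62,66): 4 bp
  [66,71): 5 bp
  [71,79): 8 bp
  [79,85): 6 bp
  [85,105): 20 bp
  [105,109): 4 bp
  [109,114): 5 bp
  [114,117): 3 bp
  [117,122): 5 bp
  [122,127): 5 bp
  [127,133): 6 bp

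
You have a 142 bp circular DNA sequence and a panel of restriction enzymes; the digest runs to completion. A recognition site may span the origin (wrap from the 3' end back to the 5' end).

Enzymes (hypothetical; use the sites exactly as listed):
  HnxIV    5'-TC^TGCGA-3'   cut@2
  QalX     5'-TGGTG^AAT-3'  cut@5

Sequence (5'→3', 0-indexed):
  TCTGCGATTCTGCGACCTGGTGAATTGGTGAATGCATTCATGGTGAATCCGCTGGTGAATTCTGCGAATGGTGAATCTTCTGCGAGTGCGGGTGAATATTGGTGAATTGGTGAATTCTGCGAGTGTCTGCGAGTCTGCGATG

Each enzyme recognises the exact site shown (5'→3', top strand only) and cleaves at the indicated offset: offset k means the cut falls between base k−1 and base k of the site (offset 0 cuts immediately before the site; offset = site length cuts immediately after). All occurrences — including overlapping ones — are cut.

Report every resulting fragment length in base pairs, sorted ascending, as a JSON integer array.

[5,5,7,8,8,8,8,9,10,11,12,12,15,24]

Scan for sites:
  HnxIV TCTGCGA/2: at [0, 8, 60, 78, 115, 125, 133] ⇒ [2, 10, 62, 80, 117, 127, 135]
  QalX TGGTGAAT/5: at [17, 25, 40, 52, 68, 99, 107] ⇒ [22, 30, 45, 57, 73, 104, 112]

Pooled cuts: [2, 10, 22, 30, 45, 57, 62, 73, 80, 104, 112, 117, 127, 135]

Fragments:
  2→10: 8 bp
  10→22: 12 bp
  22→30: 8 bp
  30→45: 15 bp
  45→57: 12 bp
  57→62: 5 bp
  62→73: 11 bp
  73→80: 7 bp
  80→104: 24 bp
  104→112: 8 bp
  112→117: 5 bp
  117→127: 10 bp
  127→135: 8 bp
  135→2 (wrap): 142-135+2 = 9 bp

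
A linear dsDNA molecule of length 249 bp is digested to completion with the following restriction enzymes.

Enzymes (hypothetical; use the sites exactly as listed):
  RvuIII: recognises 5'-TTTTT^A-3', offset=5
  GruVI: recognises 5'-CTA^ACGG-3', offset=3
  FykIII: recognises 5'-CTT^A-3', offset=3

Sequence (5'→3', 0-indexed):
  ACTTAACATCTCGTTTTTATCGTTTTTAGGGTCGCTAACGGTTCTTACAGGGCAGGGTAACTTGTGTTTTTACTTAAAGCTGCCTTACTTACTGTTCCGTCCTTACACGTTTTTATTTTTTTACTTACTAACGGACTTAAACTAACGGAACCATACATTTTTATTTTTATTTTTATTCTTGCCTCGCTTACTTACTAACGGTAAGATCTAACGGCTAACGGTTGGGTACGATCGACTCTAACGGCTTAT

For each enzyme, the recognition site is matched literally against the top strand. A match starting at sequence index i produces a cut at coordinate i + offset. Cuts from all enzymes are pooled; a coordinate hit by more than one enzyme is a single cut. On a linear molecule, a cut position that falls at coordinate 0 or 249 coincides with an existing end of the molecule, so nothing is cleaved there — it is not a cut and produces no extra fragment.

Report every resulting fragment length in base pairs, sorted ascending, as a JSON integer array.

[2,4,4,4,4,4,4,4,6,6,6,7,7,8,8,9,9,10,10,11,13,14,14,15,18,23,25]

Scan for sites:
  RvuIII TTTTTA/5: at [13, 22, 66, 109, 117, 157, 163, 169] ⇒ [18, 27, 71, 114, 122, 162, 168, 174]
  GruVI CTAACGG/3: at [34, 127, 141, 194, 207, 214, 237] ⇒ [37, 130, 144, 197, 210, 217, 240]
  FykIII CTTA/3: at [1, 43, 72, 83, 87, 101, 123, 135, 186, 190, 244] ⇒ [4, 46, 75, 86, 90, 104, 126, 138, 189, 193, 247]

All cut coordinates (distinct, sorted): [4, 18, 27, 37, 46, 71, 75, 86, 90, 104, 114, 122, 126, 130, 138, 144, 162, 168, 174, 189, 193, 197, 210, 217, 240, 247]

Fragment lengths:
  [0,4): 4 bp
  [4,18): 14 bp
  [18,27): 9 bp
  [27,37): 10 bp
  [37,46): 9 bp
  [46,71): 25 bp
  [71,75): 4 bp
  [75,86): 11 bp
  [86,90): 4 bp
  [90,104): 14 bp
  [104,114): 10 bp
  [114,122): 8 bp
  [122,126): 4 bp
  [126,130): 4 bp
  [130,138): 8 bp
  [138,144): 6 bp
  [144,162): 18 bp
  [162,168): 6 bp
  [168,174): 6 bp
  [174,189): 15 bp
  [189,193): 4 bp
  [193,197): 4 bp
  [197,210): 13 bp
  [210,217): 7 bp
  [217,240): 23 bp
  [240,247): 7 bp
  [247,249): 2 bp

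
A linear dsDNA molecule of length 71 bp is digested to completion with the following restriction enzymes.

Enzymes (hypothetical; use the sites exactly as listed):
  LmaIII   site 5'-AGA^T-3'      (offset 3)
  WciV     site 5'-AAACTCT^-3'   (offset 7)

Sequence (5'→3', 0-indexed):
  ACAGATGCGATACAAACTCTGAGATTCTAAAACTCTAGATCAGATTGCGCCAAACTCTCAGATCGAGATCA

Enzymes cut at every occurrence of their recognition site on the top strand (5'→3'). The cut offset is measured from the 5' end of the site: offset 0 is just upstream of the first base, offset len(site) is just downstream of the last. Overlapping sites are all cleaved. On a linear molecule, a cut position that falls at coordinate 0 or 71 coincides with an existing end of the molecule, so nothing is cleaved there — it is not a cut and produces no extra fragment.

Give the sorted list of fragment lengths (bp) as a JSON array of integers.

Scan for sites:
  LmaIII (AGAT, off=3): starts [2, 21, 36, 41, 59, 65] → cuts [5, 24, 39, 44, 62, 68]
  WciV (AAACTCT, off=7): starts [13, 29, 51] → cuts [20, 36, 58]

Pooled cuts: [5, 20, 24, 36, 39, 44, 58, 62, 68]

Fragment lengths:
  [0,5): 5 bp
  [5,20): 15 bp
  [20,24): 4 bp
  [24,36): 12 bp
  [36,39): 3 bp
  [39,44): 5 bp
  [44,58): 14 bp
  [58,62): 4 bp
  [62,68): 6 bp
  [68,71): 3 bp

[3,3,4,4,5,5,6,12,14,15]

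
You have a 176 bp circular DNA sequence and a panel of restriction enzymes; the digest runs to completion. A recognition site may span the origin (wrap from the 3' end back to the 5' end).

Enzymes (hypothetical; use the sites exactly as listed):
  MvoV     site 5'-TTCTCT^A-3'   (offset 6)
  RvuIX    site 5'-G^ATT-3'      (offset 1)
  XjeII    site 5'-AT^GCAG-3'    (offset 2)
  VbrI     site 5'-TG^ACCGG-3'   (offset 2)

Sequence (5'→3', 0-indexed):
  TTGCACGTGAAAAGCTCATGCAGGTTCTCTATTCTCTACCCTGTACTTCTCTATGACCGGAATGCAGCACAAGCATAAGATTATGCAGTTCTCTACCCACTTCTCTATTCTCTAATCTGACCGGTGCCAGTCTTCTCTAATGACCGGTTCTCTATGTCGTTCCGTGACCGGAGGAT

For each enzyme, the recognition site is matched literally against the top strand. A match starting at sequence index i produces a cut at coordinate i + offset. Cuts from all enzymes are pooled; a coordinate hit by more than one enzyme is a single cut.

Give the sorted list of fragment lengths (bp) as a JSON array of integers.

[3,4,5,6,7,7,8,8,10,11,11,12,13,15,16,19,21]

Scan for sites:
  MvoV TTCTCTA/6: at [24, 31, 46, 88, 100, 107, 132, 147] ⇒ [30, 37, 52, 94, 106, 113, 138, 153]
  RvuIX GATT/1: at [78, 173] ⇒ [79, 174]
  XjeII ATGCAG/2: at [17, 61, 82] ⇒ [19, 63, 84]
  VbrI TGACCGG/2: at [53, 117, 140, 164] ⇒ [55, 119, 142, 166]

All cut coordinates (distinct, sorted): [19, 30, 37, 52, 55, 63, 79, 84, 94, 106, 113, 119, 138, 142, 153, 166, 174]

Fragments:
  19→30: 11 bp
  30→37: 7 bp
  37→52: 15 bp
  52→55: 3 bp
  55→63: 8 bp
  63→79: 16 bp
  79→84: 5 bp
  84→94: 10 bp
  94→106: 12 bp
  106→113: 7 bp
  113→119: 6 bp
  119→138: 19 bp
  138→142: 4 bp
  142→153: 11 bp
  153→166: 13 bp
  166→174: 8 bp
  174→19 (wrap): 176-174+19 = 21 bp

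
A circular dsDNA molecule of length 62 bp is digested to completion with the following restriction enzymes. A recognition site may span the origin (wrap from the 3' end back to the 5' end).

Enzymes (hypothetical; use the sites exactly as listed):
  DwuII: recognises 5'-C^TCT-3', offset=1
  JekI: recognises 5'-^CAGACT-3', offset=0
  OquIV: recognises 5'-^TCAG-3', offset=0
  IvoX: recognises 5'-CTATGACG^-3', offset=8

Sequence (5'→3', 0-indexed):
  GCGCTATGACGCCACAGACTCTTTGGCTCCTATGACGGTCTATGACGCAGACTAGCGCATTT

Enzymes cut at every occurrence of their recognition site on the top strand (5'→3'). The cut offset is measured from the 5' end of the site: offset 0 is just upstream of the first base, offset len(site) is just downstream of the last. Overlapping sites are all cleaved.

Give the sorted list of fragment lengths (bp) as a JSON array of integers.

[3,5,10,18,26]

Per-enzyme occurrences:
  DwuII (CTCT, off=1): starts [18] → cuts [19]
  JekI (CAGACT, off=0): starts [14, 47] → cuts [14, 47]
  OquIV (TCAG, off=0): no sites
  IvoX (CTATGACG, off=8): starts [3, 29, 39] → cuts [11, 37, 47]

All cut coordinates (distinct, sorted): [11, 14, 19, 37, 47]

Fragment lengths:
  11→14: 3 bp
  14→19: 5 bp
  19→37: 18 bp
  37→47: 10 bp
  47→11 (wrap): 62-47+11 = 26 bp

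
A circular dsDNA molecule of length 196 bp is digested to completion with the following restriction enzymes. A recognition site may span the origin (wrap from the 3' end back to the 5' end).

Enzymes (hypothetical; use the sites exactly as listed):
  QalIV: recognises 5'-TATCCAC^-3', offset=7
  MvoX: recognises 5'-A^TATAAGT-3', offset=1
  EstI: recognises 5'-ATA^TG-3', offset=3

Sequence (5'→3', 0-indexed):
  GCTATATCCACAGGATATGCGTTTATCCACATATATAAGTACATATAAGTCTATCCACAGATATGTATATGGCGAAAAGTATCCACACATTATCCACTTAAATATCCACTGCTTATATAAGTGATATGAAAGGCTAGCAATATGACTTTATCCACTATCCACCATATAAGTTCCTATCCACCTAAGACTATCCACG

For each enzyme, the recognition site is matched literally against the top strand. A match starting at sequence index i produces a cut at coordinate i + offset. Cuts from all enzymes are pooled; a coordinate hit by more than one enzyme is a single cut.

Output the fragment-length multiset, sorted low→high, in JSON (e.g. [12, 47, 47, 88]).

Scan for sites:
  QalIV TATCCAC/7: at [4, 23, 51, 79, 90, 102, 148, 155, 174, 188] ⇒ [11, 30, 58, 86, 97, 109, 155, 162, 181, 195]
  MvoX ATATAAGT/1: at [32, 42, 114, 163] ⇒ [33, 43, 115, 164]
  EstI ATATG/3: at [14, 60, 66, 123, 139] ⇒ [17, 63, 69, 126, 142]

All cut coordinates (distinct, sorted): [11, 17, 30, 33, 43, 58, 63, 69, 86, 97, 109, 115, 126, 142, 155, 162, 164, 181, 195]

Fragments:
  11→17: 6 bp
  17→30: 13 bp
  30→33: 3 bp
  33→43: 10 bp
  43→58: 15 bp
  58→63: 5 bp
  63→69: 6 bp
  69→86: 17 bp
  86→97: 11 bp
  97→109: 12 bp
  109→115: 6 bp
  115→126: 11 bp
  126→142: 16 bp
  142→155: 13 bp
  155→162: 7 bp
  162→164: 2 bp
  164→181: 17 bp
  181→195: 14 bp
  195→11 (wrap): 196-195+11 = 12 bp

[2,3,5,6,6,6,7,10,11,11,12,12,13,13,14,15,16,17,17]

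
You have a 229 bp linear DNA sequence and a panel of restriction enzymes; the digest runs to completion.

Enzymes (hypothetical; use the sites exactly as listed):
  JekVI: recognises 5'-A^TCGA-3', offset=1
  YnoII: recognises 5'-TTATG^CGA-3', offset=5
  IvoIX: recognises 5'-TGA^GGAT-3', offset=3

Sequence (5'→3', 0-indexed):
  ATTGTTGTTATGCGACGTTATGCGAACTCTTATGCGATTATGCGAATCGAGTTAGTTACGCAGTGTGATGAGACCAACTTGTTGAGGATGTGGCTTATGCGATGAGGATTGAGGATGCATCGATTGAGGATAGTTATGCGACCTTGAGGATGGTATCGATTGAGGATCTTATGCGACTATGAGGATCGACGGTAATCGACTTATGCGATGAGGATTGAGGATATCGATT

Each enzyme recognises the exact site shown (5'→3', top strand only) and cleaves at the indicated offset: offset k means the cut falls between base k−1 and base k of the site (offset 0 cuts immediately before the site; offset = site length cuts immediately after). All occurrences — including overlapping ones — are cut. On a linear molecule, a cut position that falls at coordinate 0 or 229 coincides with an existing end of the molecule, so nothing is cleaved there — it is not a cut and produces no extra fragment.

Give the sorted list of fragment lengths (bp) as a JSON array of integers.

Scan for sites:
  JekVI ATCGA/1: at [45, 118, 154, 184, 194, 222] ⇒ [46, 119, 155, 185, 195, 223]
  YnoII TTATGCGA/5: at [7, 17, 29, 37, 94, 133, 168, 200] ⇒ [12, 22, 34, 42, 99, 138, 173, 205]
  IvoIX TGAGGAT/3: at [82, 102, 109, 124, 144, 160, 179, 208, 215] ⇒ [85, 105, 112, 127, 147, 163, 182, 211, 218]

Pooled cuts: [12, 22, 34, 42, 46, 85, 99, 105, 112, 119, 127, 138, 147, 155, 163, 173, 182, 185, 195, 205, 211, 218, 223]

Fragment lengths:
  [0,12): 12 bp
  [12,22): 10 bp
  [22,34): 12 bp
  [34,42): 8 bp
  [42,46): 4 bp
  [46,85): 39 bp
  [85,99): 14 bp
  [99,105): 6 bp
  [105,112): 7 bp
  [112,119): 7 bp
  [119,127): 8 bp
  [127,138): 11 bp
  [138,147): 9 bp
  [147,155): 8 bp
  [155,163): 8 bp
  [163,173): 10 bp
  [173,182): 9 bp
  [182,185): 3 bp
  [185,195): 10 bp
  [195,205): 10 bp
  [205,211): 6 bp
  [211,218): 7 bp
  [218,223): 5 bp
  [223,229): 6 bp

[3,4,5,6,6,6,7,7,7,8,8,8,8,9,9,10,10,10,10,11,12,12,14,39]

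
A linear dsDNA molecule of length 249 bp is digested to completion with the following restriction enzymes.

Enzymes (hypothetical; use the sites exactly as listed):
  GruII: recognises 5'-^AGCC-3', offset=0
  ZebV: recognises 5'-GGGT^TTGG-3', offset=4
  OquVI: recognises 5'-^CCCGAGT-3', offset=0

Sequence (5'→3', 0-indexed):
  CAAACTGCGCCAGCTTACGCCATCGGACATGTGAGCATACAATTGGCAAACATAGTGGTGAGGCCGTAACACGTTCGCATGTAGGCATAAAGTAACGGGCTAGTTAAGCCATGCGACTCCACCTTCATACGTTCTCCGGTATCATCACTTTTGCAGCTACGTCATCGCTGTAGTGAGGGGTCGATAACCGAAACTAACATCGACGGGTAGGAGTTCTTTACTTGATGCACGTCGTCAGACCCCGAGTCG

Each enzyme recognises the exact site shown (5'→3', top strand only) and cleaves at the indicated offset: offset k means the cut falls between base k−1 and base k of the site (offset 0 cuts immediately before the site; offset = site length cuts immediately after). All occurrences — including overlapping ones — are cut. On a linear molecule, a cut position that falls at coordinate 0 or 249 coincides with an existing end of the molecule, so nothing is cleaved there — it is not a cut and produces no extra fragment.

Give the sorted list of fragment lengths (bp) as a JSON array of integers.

[9,106,134]

Site scan:
  GruII (AGCC, off=0): starts [106] → cuts [106]
  ZebV (GGGTTTGG, off=4): no sites
  OquVI (CCCGAGT, off=0): starts [240] → cuts [240]

All cut coordinates (distinct, sorted): [106, 240]

Fragments:
  [0,106): 106 bp
  [106,240): 134 bp
  [240,249): 9 bp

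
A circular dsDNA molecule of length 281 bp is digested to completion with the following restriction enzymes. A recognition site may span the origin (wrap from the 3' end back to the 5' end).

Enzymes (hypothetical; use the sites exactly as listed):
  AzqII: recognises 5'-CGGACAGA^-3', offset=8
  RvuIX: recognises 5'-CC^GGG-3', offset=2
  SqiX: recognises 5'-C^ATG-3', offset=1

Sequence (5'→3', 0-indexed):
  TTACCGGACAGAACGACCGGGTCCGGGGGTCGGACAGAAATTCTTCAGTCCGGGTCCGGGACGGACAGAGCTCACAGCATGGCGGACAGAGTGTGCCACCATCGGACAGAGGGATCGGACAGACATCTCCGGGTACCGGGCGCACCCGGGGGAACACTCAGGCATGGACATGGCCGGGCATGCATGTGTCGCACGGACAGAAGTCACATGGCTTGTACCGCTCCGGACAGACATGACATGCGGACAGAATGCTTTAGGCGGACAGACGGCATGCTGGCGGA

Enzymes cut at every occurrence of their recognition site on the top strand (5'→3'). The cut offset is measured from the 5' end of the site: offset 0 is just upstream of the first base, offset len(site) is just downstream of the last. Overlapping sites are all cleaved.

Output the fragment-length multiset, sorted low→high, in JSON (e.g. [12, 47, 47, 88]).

Scan for sites:
  AzqII CGGACAGA/8: at [4, 30, 61, 82, 102, 115, 193, 223, 240, 258] ⇒ [12, 38, 69, 90, 110, 123, 201, 231, 248, 266]
  RvuIX CCGGG/2: at [16, 22, 49, 55, 128, 135, 145, 173] ⇒ [18, 24, 51, 57, 130, 137, 147, 175]
  SqiX CATG/1: at [77, 162, 168, 178, 182, 206, 231, 236, 269] ⇒ [78, 163, 169, 179, 183, 207, 232, 237, 270]

Pooled cuts: [12, 18, 24, 38, 51, 57, 69, 78, 90, 110, 123, 130, 137, 147, 163, 169, 175, 179, 183, 201, 207, 231, 232, 237, 248, 266, 270]

Fragment lengths:
  12→18: 6 bp
  18→24: 6 bp
  24→38: 14 bp
  38→51: 13 bp
  51→57: 6 bp
  57→69: 12 bp
  69→78: 9 bp
  78→90: 12 bp
  90→110: 20 bp
  110→123: 13 bp
  123→130: 7 bp
  130→137: 7 bp
  137→147: 10 bp
  147→163: 16 bp
  163→169: 6 bp
  169→175: 6 bp
  175→179: 4 bp
  179→183: 4 bp
  183→201: 18 bp
  201→207: 6 bp
  207→231: 24 bp
  231→232: 1 bp
  232→237: 5 bp
  237→248: 11 bp
  248→266: 18 bp
  266→270: 4 bp
  270→12 (wrap): 281-270+12 = 23 bp

[1,4,4,4,5,6,6,6,6,6,6,7,7,9,10,11,12,12,13,13,14,16,18,18,20,23,24]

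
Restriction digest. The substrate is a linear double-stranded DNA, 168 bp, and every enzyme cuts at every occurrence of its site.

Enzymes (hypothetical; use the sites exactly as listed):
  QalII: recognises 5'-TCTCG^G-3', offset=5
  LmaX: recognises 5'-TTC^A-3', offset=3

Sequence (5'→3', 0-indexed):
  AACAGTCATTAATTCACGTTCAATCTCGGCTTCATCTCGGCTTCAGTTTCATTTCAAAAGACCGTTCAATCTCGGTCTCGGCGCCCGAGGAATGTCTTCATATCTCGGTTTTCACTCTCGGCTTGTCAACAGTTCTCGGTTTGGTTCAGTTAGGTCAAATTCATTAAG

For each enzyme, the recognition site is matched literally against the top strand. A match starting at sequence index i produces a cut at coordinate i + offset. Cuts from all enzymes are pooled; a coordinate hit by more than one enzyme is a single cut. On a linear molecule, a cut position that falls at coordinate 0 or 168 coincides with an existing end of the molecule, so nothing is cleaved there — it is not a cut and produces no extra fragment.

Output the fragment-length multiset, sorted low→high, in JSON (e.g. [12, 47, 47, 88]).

Scan for sites:
  QalII (TCTCGG, off=5): starts [23, 34, 69, 75, 102, 115, 133] → cuts [28, 39, 74, 80, 107, 120, 138]
  LmaX (TTCA, off=3): starts [12, 18, 30, 41, 47, 52, 64, 96, 110, 144, 159] → cuts [15, 21, 33, 44, 50, 55, 67, 99, 113, 147, 162]

Pooled cuts: [15, 21, 28, 33, 39, 44, 50, 55, 67, 74, 80, 99, 107, 113, 120, 138, 147, 162]

Fragment lengths:
  [0,15): 15 bp
  [15,21): 6 bp
  [21,28): 7 bp
  [28,33): 5 bp
  [33,39): 6 bp
  [39,44): 5 bp
  [44,50): 6 bp
  [50,55): 5 bp
  [55,67): 12 bp
  [67,74): 7 bp
  [74,80): 6 bp
  [80,99): 19 bp
  [99,107): 8 bp
  [107,113): 6 bp
  [113,120): 7 bp
  [120,138): 18 bp
  [138,147): 9 bp
  [147,162): 15 bp
  [162,168): 6 bp

[5,5,5,6,6,6,6,6,6,7,7,7,8,9,12,15,15,18,19]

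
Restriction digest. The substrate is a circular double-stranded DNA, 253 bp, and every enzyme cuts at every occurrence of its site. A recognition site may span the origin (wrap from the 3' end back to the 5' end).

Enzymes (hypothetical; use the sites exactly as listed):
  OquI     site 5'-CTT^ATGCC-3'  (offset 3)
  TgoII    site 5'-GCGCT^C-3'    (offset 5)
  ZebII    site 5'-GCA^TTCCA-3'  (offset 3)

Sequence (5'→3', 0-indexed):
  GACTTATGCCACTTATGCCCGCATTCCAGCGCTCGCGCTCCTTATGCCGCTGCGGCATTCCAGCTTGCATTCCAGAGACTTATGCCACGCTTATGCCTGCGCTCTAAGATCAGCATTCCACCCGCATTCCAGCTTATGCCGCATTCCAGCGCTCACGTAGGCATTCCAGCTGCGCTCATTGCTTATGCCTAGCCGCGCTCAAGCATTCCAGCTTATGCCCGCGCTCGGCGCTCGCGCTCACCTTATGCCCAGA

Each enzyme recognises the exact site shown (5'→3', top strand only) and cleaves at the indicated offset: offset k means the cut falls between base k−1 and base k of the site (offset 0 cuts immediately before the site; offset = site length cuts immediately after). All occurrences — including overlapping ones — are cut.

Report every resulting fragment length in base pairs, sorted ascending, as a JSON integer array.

[4,6,6,6,6,7,8,8,9,9,9,9,10,10,10,11,11,11,11,12,12,12,13,14,14,15]

Scan for sites:
  OquI (CTTATGCC, off=3): starts [2, 11, 40, 78, 89, 132, 181, 211, 241] → cuts [5, 14, 43, 81, 92, 135, 184, 214, 244]
  TgoII (GCGCTC, off=5): starts [28, 34, 98, 148, 171, 194, 220, 227, 233] → cuts [33, 39, 103, 153, 176, 199, 225, 232, 238]
  ZebII (GCATTCCA, off=3): starts [20, 54, 66, 112, 123, 140, 160, 202] → cuts [23, 57, 69, 115, 126, 143, 163, 205]

Pooled cuts: [5, 14, 23, 33, 39, 43, 57, 69, 81, 92, 103, 115, 126, 135, 143, 153, 163, 176, 184, 199, 205, 214, 225, 232, 238, 244]

Fragments:
  5→14: 9 bp
  14→23: 9 bp
  23→33: 10 bp
  33→39: 6 bp
  39→43: 4 bp
  43→57: 14 bp
  57→69: 12 bp
  69→81: 12 bp
  81→92: 11 bp
  92→103: 11 bp
  103→115: 12 bp
  115→126: 11 bp
  126→135: 9 bp
  135→143: 8 bp
  143→153: 10 bp
  153→163: 10 bp
  163→176: 13 bp
  176→184: 8 bp
  184→199: 15 bp
  199→205: 6 bp
  205→214: 9 bp
  214→225: 11 bp
  225→232: 7 bp
  232→238: 6 bp
  238→244: 6 bp
  244→5 (wrap): 253-244+5 = 14 bp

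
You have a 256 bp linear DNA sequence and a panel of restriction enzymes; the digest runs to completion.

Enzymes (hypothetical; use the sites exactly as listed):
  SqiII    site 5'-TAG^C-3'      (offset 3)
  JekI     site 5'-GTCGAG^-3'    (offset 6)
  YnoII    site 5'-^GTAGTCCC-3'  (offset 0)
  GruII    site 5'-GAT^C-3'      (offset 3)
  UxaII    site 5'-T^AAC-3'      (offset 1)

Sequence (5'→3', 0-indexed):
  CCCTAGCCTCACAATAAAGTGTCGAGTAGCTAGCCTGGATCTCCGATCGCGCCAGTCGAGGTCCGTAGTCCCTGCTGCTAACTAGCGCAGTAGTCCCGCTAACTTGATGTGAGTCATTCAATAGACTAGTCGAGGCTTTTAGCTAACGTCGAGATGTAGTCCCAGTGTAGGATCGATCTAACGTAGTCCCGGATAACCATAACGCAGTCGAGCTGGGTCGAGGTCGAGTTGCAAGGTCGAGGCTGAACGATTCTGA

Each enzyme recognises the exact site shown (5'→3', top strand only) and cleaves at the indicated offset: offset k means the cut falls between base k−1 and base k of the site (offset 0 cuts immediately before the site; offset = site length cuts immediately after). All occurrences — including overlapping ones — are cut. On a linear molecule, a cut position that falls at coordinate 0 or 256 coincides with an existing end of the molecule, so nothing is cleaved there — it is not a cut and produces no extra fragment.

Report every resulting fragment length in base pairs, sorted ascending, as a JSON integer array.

[2,2,2,3,3,4,4,4,4,6,6,6,6,7,7,8,9,10,11,12,12,13,13,15,15,18,20,34]

Scan for sites:
  SqiII (TAGC, off=3): starts [3, 26, 30, 82, 139] → cuts [6, 29, 33, 85, 142]
  JekI (GTCGAG, off=6): starts [20, 54, 128, 147, 206, 216, 222, 235] → cuts [26, 60, 134, 153, 212, 222, 228, 241]
  YnoII (GTAGTCCC, off=0): starts [64, 89, 155, 182] → cuts [64, 89, 155, 182]
  GruII (GATC, off=3): starts [37, 44, 170, 174] → cuts [40, 47, 173, 177]
  UxaII (TAAC, off=1): starts [78, 99, 143, 178, 193, 199] → cuts [79, 100, 144, 179, 194, 200]

Pooled cuts: [6, 26, 29, 33, 40, 47, 60, 64, 79, 85, 89, 100, 134, 142, 144, 153, 155, 173, 177, 179, 182, 194, 200, 212, 222, 228, 241]

Fragments:
  [0,6): 6 bp
  [6,26): 20 bp
  [26,29): 3 bp
  [29,33): 4 bp
  [33,40): 7 bp
  [40,47): 7 bp
  [47,60): 13 bp
  [60,64): 4 bp
  [64,79): 15 bp
  [79,85): 6 bp
  [85,89): 4 bp
  [89,100): 11 bp
  [100,134): 34 bp
  [134,142): 8 bp
  [142,144): 2 bp
  [144,153): 9 bp
  [153,155): 2 bp
  [155,173): 18 bp
  [173,177): 4 bp
  [177,179): 2 bp
  [179,182): 3 bp
  [182,194): 12 bp
  [194,200): 6 bp
  [200,212): 12 bp
  [212,222): 10 bp
  [222,228): 6 bp
  [228,241): 13 bp
  [241,256): 15 bp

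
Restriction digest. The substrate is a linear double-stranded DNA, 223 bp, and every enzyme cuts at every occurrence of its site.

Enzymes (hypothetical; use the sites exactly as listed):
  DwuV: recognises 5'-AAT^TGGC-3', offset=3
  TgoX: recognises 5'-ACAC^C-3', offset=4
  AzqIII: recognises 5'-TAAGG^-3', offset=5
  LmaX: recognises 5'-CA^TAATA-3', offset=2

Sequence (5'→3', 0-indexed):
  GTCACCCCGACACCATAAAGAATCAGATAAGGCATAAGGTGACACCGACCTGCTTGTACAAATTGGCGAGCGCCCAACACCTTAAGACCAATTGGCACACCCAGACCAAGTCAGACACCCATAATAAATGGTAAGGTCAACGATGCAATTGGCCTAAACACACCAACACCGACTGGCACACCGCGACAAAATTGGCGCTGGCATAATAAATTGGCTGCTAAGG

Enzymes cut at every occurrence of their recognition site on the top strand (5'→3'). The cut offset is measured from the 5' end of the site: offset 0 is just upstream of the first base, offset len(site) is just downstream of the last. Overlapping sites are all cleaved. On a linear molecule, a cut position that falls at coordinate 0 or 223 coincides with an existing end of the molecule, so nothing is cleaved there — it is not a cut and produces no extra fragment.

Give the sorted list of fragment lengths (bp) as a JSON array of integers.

[3,6,6,7,8,8,11,11,12,12,12,13,13,14,15,17,18,18,19]

Per-enzyme occurrences:
  DwuV (AATTGGC, off=3): starts [60, 89, 146, 189, 208] → cuts [63, 92, 149, 192, 211]
  TgoX (ACACC, off=4): starts [9, 41, 76, 96, 114, 159, 165, 177] → cuts [13, 45, 80, 100, 118, 163, 169, 181]
  AzqIII (TAAGG, off=5): starts [27, 34, 131, 218] → cuts [32, 39, 136] (position 223 is a terminus of the linear molecule — no cut)
  LmaX (CATAATA, off=2): starts [119, 201] → cuts [121, 203]

Pooled cuts: [13, 32, 39, 45, 63, 80, 92, 100, 118, 121, 136, 149, 163, 169, 181, 192, 203, 211]

Fragment lengths:
  [0,13): 13 bp
  [13,32): 19 bp
  [32,39): 7 bp
  [39,45): 6 bp
  [45,63): 18 bp
  [63,80): 17 bp
  [80,92): 12 bp
  [92,100): 8 bp
  [100,118): 18 bp
  [118,121): 3 bp
  [121,136): 15 bp
  [136,149): 13 bp
  [149,163): 14 bp
  [163,169): 6 bp
  [169,181): 12 bp
  [181,192): 11 bp
  [192,203): 11 bp
  [203,211): 8 bp
  [211,223): 12 bp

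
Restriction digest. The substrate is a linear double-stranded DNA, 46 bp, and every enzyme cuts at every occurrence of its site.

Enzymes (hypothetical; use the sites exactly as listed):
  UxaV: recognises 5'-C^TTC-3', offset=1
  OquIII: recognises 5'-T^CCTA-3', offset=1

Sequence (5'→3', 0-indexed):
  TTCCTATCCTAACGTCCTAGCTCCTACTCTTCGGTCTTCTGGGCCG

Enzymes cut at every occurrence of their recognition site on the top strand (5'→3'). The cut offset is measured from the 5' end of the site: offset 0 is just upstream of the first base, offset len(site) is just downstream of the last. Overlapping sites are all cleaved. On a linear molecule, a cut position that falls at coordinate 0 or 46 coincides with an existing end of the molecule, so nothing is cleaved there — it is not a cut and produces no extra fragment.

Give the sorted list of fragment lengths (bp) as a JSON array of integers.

Site scan:
  UxaV (CTTC, off=1): starts [28, 35] → cuts [29, 36]
  OquIII (TCCTA, off=1): starts [1, 6, 14, 21] → cuts [2, 7, 15, 22]

Pooled cuts: [2, 7, 15, 22, 29, 36]

Fragment lengths:
  [0,2): 2 bp
  [2,7): 5 bp
  [7,15): 8 bp
  [15,22): 7 bp
  [22,29): 7 bp
  [29,36): 7 bp
  [36,46): 10 bp

[2,5,7,7,7,8,10]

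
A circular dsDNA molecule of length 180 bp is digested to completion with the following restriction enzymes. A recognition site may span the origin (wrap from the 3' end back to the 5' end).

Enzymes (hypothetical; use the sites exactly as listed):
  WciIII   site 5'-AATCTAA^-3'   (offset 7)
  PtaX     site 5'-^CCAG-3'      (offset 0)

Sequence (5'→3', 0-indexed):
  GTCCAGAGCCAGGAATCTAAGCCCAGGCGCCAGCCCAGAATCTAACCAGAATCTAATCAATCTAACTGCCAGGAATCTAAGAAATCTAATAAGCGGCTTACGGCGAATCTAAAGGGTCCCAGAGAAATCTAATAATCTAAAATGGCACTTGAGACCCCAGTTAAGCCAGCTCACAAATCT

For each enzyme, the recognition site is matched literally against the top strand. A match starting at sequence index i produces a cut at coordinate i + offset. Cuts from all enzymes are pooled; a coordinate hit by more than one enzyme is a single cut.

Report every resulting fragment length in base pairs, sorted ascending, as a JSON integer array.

[2,3,5,6,6,7,8,9,9,9,11,11,12,12,14,16,17,23]

Site scan:
  WciIII (AATCTAA, off=7): starts [13, 38, 49, 58, 73, 82, 105, 125, 133] → cuts [20, 45, 56, 65, 80, 89, 112, 132, 140]
  PtaX (CCAG, off=0): starts [2, 8, 22, 29, 34, 45, 68, 118, 156, 165] → cuts [2, 8, 22, 29, 34, 45, 68, 118, 156, 165]

All cut coordinates (distinct, sorted): [2, 8, 20, 22, 29, 34, 45, 56, 65, 68, 80, 89, 112, 118, 132, 140, 156, 165]

Fragments:
  2→8: 6 bp
  8→20: 12 bp
  20→22: 2 bp
  22→29: 7 bp
  29→34: 5 bp
  34→45: 11 bp
  45→56: 11 bp
  56→65: 9 bp
  65→68: 3 bp
  68→80: 12 bp
  80→89: 9 bp
  89→112: 23 bp
  112→118: 6 bp
  118→132: 14 bp
  132→140: 8 bp
  140→156: 16 bp
  156→165: 9 bp
  165→2 (wrap): 180-165+2 = 17 bp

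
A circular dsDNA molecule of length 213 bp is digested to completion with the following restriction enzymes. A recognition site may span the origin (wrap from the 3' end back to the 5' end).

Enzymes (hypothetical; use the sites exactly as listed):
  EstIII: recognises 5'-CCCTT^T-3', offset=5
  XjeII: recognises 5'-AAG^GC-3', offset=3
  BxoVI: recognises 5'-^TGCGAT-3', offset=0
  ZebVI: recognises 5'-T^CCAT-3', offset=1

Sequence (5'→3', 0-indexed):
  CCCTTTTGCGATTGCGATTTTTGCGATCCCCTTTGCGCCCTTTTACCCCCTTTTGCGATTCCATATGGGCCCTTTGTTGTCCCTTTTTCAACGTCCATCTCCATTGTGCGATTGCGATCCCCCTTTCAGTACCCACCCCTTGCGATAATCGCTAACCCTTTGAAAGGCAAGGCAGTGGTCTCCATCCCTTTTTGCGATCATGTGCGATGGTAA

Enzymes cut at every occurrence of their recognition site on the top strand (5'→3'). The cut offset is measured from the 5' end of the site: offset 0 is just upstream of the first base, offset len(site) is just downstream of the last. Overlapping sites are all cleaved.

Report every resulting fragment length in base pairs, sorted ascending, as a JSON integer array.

Scan for sites:
  EstIII (CCCTTT, off=5): starts [0, 28, 37, 47, 69, 80, 120, 155, 185] → cuts [5, 33, 42, 52, 74, 85, 125, 160, 190]
  XjeII (AAGGC, off=3): starts [163, 168] → cuts [166, 171]
  BxoVI (TGCGAT, off=0): starts [6, 12, 21, 53, 106, 112, 140, 192, 202] → cuts [6, 12, 21, 53, 106, 112, 140, 192, 202]
  ZebVI (TCCAT, off=1): starts [59, 93, 99, 180] → cuts [60, 94, 100, 181]

All cut coordinates (distinct, sorted): [5, 6, 12, 21, 33, 42, 52, 53, 60, 74, 85, 94, 100, 106, 112, 125, 140, 160, 166, 171, 181, 190, 192, 202]

Fragments:
  5→6: 1 bp
  6→12: 6 bp
  12→21: 9 bp
  21→33: 12 bp
  33→42: 9 bp
  42→52: 10 bp
  52→53: 1 bp
  53→60: 7 bp
  60→74: 14 bp
  74→85: 11 bp
  85→94: 9 bp
  94→100: 6 bp
  100→106: 6 bp
  106→112: 6 bp
  112→125: 13 bp
  125→140: 15 bp
  140→160: 20 bp
  160→166: 6 bp
  166→171: 5 bp
  171→181: 10 bp
  181→190: 9 bp
  190→192: 2 bp
  192→202: 10 bp
  202→5 (wrap): 213-202+5 = 16 bp

[1,1,2,5,6,6,6,6,6,7,9,9,9,9,10,10,10,11,12,13,14,15,16,20]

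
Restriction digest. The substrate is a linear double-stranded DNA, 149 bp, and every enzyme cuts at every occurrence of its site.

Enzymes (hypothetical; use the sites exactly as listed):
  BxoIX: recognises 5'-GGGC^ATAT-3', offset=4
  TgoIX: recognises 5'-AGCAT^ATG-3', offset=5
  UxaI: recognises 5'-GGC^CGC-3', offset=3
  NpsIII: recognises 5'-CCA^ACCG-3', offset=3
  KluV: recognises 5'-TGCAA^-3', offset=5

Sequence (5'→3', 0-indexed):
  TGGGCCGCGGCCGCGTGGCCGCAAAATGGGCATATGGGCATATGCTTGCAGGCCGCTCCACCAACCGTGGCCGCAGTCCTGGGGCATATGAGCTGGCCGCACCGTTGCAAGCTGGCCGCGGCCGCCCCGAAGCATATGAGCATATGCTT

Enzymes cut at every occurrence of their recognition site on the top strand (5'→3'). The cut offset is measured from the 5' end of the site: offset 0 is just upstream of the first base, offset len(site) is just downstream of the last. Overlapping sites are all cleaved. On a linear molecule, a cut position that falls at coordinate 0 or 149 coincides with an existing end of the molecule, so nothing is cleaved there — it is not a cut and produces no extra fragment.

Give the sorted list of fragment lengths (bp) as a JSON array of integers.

[5,6,6,6,6,8,8,8,8,10,12,12,13,13,14,14]

Site scan:
  BxoIX GGGCATAT/4: at [27, 35, 81] ⇒ [31, 39, 85]
  TgoIX AGCATATG/5: at [130, 138] ⇒ [135, 143]
  UxaI GGCCGC/3: at [2, 8, 16, 50, 68, 94, 113, 119] ⇒ [5, 11, 19, 53, 71, 97, 116, 122]
  NpsIII CCAACCG/3: at [60] ⇒ [63]
  KluV TGCAA/5: at [105] ⇒ [110]

Pooled cuts: [5, 11, 19, 31, 39, 53, 63, 71, 85, 97, 110, 116, 122, 135, 143]

Fragment lengths:
  [0,5): 5 bp
  [5,11): 6 bp
  [11,19): 8 bp
  [19,31): 12 bp
  [31,39): 8 bp
  [39,53): 14 bp
  [53,63): 10 bp
  [63,71): 8 bp
  [71,85): 14 bp
  [85,97): 12 bp
  [97,110): 13 bp
  [110,116): 6 bp
  [116,122): 6 bp
  [122,135): 13 bp
  [135,143): 8 bp
  [143,149): 6 bp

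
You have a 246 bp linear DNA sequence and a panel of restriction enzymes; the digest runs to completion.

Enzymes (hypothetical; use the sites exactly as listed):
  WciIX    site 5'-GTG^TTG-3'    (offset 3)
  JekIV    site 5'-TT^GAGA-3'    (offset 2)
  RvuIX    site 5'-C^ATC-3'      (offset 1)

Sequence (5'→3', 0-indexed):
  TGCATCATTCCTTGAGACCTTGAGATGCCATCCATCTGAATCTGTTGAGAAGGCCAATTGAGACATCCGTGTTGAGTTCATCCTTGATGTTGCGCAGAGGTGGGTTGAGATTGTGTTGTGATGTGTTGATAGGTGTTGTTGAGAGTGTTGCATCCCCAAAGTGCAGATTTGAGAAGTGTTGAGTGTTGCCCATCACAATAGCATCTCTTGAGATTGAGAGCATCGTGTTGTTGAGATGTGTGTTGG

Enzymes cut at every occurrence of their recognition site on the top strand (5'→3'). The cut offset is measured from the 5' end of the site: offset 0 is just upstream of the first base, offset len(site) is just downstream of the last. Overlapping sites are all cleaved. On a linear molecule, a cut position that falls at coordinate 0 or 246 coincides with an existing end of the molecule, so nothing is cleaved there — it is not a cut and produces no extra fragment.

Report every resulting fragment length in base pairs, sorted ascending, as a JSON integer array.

Scan for sites:
  WciIX GTGTTG/3: at [68, 112, 122, 132, 144, 175, 182, 224, 239] ⇒ [71, 115, 125, 135, 147, 178, 185, 227, 242]
  JekIV TTGAGA/2: at [11, 19, 44, 57, 104, 138, 168, 207, 213, 230] ⇒ [13, 21, 46, 59, 106, 140, 170, 209, 215, 232]
  RvuIX CATC/1: at [2, 28, 32, 63, 78, 150, 190, 201, 220] ⇒ [3, 29, 33, 64, 79, 151, 191, 202, 221]

Pooled cuts: [3, 13, 21, 29, 33, 46, 59, 64, 71, 79, 106, 115, 125, 135, 140, 147, 151, 170, 178, 185, 191, 202, 209, 215, 221, 227, 232, 242]

Fragment lengths:
  [0,3): 3 bp
  [3,13): 10 bp
  [13,21): 8 bp
  [21,29): 8 bp
  [29,33): 4 bp
  [33,46): 13 bp
  [46,59): 13 bp
  [59,64): 5 bp
  [64,71): 7 bp
  [71,79): 8 bp
  [79,106): 27 bp
  [106,115): 9 bp
  [115,125): 10 bp
  [125,135): 10 bp
  [135,140): 5 bp
  [140,147): 7 bp
  [147,151): 4 bp
  [151,170): 19 bp
  [170,178): 8 bp
  [178,185): 7 bp
  [185,191): 6 bp
  [191,202): 11 bp
  [202,209): 7 bp
  [209,215): 6 bp
  [215,221): 6 bp
  [221,227): 6 bp
  [227,232): 5 bp
  [232,242): 10 bp
  [242,246): 4 bp

[3,4,4,4,5,5,5,6,6,6,6,7,7,7,7,8,8,8,8,9,10,10,10,10,11,13,13,19,27]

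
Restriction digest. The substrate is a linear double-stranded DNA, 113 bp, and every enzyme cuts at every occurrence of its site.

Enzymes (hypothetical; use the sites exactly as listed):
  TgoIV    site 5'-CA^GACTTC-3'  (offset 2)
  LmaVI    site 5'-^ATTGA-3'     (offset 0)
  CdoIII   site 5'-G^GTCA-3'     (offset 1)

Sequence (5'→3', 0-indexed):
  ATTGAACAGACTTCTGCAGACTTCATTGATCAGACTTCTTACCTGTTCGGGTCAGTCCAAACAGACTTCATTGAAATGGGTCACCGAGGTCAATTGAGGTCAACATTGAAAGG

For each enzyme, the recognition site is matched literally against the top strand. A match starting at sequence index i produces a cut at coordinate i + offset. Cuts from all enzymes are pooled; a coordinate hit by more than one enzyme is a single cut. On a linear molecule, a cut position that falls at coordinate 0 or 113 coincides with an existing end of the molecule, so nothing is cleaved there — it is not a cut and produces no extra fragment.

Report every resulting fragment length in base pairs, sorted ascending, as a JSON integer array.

Scan for sites:
  TgoIV (CAGACTTC, off=2): starts [6, 16, 30, 61] → cuts [8, 18, 32, 63]
  LmaVI (ATTGA, off=0): starts [0, 24, 69, 92, 104] → cuts [24, 69, 92, 104] (position 0 is a terminus of the linear molecule — no cut)
  CdoIII (GGTCA, off=1): starts [49, 78, 87, 97] → cuts [50, 79, 88, 98]

Pooled cuts: [8, 18, 24, 32, 50, 63, 69, 79, 88, 92, 98, 104]

Fragment lengths:
  [0,8): 8 bp
  [8,18): 10 bp
  [18,24): 6 bp
  [24,32): 8 bp
  [32,50): 18 bp
  [50,63): 13 bp
  [63,69): 6 bp
  [69,79): 10 bp
  [79,88): 9 bp
  [88,92): 4 bp
  [92,98): 6 bp
  [98,104): 6 bp
  [104,113): 9 bp

[4,6,6,6,6,8,8,9,9,10,10,13,18]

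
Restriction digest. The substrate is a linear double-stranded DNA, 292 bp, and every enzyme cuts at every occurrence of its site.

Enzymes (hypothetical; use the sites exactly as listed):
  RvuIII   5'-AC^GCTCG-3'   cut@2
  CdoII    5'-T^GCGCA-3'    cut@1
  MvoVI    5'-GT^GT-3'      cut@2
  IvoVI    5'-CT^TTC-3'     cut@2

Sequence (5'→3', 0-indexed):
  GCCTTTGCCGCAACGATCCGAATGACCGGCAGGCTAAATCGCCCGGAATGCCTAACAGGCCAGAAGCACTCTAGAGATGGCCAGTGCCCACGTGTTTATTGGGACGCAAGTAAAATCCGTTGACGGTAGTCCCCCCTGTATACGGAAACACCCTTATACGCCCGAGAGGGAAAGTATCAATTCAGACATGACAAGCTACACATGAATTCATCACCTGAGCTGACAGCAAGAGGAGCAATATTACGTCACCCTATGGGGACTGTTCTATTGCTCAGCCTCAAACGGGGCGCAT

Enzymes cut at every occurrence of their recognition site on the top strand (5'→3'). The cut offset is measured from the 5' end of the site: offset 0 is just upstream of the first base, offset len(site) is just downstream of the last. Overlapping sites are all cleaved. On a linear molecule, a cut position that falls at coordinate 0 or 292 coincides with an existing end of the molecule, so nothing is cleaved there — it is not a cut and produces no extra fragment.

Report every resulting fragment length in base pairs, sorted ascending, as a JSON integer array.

[93,199]

Per-enzyme occurrences:
  RvuIII (ACGCTCG, off=2): no sites
  CdoII (TGCGCA, off=1): no sites
  MvoVI GTGT/2: at [91] ⇒ [93]
  IvoVI (CTTTC, off=2): no sites

All cut coordinates (distinct, sorted): [93]

Fragments:
  [0,93): 93 bp
  [93,292): 199 bp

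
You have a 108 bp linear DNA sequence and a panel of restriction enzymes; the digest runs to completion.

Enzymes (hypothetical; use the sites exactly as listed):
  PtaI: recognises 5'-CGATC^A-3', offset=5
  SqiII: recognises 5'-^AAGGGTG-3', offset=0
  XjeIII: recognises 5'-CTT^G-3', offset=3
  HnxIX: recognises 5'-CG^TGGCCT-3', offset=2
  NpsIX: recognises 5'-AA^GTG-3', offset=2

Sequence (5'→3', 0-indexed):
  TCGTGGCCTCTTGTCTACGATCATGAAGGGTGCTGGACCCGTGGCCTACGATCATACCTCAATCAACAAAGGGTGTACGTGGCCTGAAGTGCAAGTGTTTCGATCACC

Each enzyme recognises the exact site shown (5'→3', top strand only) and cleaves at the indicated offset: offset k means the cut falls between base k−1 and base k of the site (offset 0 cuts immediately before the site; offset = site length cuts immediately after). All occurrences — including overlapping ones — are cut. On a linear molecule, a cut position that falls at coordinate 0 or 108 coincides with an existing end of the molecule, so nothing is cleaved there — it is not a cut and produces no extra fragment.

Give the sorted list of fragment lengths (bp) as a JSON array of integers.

Scan for sites:
  PtaI (CGATCA, off=5): starts [17, 48, 100] → cuts [22, 53, 105]
  SqiII (AAGGGTG, off=0): starts [25, 68] → cuts [25, 68]
  XjeIII (CTTG, off=3): starts [9] → cuts [12]
  HnxIX (CGTGGCCT, off=2): starts [1, 39, 77] → cuts [3, 41, 79]
  NpsIX (AAGTG, off=2): starts [86, 92] → cuts [88, 94]

All cut coordinates (distinct, sorted): [3, 12, 22, 25, 41, 53, 68, 79, 88, 94, 105]

Fragments:
  [0,3): 3 bp
  [3,12): 9 bp
  [12,22): 10 bp
  [22,25): 3 bp
  [25,41): 16 bp
  [41,53): 12 bp
  [53,68): 15 bp
  [68,79): 11 bp
  [79,88): 9 bp
  [88,94): 6 bp
  [94,105): 11 bp
  [105,108): 3 bp

[3,3,3,6,9,9,10,11,11,12,15,16]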